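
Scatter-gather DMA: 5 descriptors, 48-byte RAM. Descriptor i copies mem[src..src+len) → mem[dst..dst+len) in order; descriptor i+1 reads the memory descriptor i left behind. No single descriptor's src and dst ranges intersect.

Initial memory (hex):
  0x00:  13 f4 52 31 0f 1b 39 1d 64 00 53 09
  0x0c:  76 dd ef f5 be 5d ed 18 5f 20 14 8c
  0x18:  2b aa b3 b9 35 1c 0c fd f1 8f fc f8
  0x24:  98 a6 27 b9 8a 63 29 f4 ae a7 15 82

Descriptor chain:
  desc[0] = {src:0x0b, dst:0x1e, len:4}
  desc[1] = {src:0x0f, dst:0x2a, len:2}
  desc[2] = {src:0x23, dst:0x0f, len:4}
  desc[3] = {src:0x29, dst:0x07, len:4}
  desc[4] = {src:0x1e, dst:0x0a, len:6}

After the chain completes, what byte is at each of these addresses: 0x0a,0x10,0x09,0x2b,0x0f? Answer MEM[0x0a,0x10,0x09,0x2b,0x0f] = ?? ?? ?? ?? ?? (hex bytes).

MEM[0x0a,0x10,0x09,0x2b,0x0f] = 09 98 be be f8

#0 dst[0x1e+4] := {0x09,0x76,0xdd,0xef}
#1 dst[0x2a+2] := {0xf5,0xbe}
#2 dst[0x0f+4] := {0xf8,0x98,0xa6,0x27}
#3 dst[0x07+4] := {0x63,0xf5,0xbe,0xae}
#4 dst[0x0a+6] := {0x09,0x76,0xdd,0xef,0xfc,0xf8}
query mem[0x0a]=0x09, mem[0x10]=0x98, mem[0x09]=0xbe, mem[0x2b]=0xbe, mem[0x0f]=0xf8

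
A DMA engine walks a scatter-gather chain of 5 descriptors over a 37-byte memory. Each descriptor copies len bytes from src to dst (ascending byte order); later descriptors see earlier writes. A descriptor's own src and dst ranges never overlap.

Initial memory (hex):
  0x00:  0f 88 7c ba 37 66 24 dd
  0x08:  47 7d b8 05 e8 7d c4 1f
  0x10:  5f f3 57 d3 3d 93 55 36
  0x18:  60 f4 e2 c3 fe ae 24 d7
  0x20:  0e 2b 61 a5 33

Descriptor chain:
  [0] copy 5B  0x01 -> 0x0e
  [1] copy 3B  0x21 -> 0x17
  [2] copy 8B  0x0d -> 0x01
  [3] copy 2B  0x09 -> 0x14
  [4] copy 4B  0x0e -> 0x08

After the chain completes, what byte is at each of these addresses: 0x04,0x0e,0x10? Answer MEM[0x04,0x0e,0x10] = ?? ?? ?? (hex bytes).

#0 dst[0x0e+5] := {0x88,0x7c,0xba,0x37,0x66}
#1 dst[0x17+3] := {0x2b,0x61,0xa5}
#2 dst[0x01+8] := {0x7d,0x88,0x7c,0xba,0x37,0x66,0xd3,0x3d}
#3 dst[0x14+2] := {0x7d,0xb8}
#4 dst[0x08+4] := {0x88,0x7c,0xba,0x37}
query mem[0x04]=0xba, mem[0x0e]=0x88, mem[0x10]=0xba

MEM[0x04,0x0e,0x10] = ba 88 ba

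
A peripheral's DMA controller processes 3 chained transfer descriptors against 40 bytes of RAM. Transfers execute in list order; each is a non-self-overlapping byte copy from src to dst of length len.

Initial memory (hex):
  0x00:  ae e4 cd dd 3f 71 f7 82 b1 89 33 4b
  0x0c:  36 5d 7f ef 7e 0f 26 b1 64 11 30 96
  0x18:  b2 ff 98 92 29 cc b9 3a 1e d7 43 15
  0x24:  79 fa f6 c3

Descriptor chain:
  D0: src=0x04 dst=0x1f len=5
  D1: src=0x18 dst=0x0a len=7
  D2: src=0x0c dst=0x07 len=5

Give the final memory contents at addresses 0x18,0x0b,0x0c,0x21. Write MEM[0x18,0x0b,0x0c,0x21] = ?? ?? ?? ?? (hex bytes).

[0] 0x04->0x1f len=5 : 3f 71 f7 82 b1
[1] 0x18->0x0a len=7 : b2 ff 98 92 29 cc b9
[2] 0x0c->0x07 len=5 : 98 92 29 cc b9
query mem[0x18]=0xb2, mem[0x0b]=0xb9, mem[0x0c]=0x98, mem[0x21]=0xf7

MEM[0x18,0x0b,0x0c,0x21] = b2 b9 98 f7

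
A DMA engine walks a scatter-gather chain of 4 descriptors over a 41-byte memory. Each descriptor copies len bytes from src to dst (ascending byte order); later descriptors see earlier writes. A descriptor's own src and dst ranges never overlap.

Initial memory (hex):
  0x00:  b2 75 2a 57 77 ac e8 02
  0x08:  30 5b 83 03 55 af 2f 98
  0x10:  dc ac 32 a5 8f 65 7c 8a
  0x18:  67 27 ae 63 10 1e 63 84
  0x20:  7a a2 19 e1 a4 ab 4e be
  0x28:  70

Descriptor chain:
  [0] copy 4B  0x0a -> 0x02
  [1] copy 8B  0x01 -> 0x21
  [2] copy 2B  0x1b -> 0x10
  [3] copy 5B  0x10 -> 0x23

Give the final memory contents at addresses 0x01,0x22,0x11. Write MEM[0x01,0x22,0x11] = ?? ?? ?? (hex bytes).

MEM[0x01,0x22,0x11] = 75 83 10

#0 dst[0x02+4] := {0x83,0x03,0x55,0xaf}
#1 dst[0x21+8] := {0x75,0x83,0x03,0x55,0xaf,0xe8,0x02,0x30}
#2 dst[0x10+2] := {0x63,0x10}
#3 dst[0x23+5] := {0x63,0x10,0x32,0xa5,0x8f}
query mem[0x01]=0x75, mem[0x22]=0x83, mem[0x11]=0x10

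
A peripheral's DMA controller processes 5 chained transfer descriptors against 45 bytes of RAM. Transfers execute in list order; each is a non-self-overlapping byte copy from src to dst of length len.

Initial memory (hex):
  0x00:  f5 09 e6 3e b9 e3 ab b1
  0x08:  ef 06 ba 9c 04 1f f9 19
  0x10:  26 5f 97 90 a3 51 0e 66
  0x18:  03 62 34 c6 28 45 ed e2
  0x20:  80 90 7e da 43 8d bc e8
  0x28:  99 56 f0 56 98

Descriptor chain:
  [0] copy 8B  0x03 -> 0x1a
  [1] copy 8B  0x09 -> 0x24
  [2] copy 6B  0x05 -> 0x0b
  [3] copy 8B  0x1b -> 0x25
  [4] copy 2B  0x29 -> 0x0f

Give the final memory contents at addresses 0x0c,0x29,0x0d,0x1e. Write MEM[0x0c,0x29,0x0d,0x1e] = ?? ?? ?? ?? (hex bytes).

  after D0: wrote 8B at 0x1a = 3eb9e3abb1ef06ba
  after D1: wrote 8B at 0x24 = 06ba9c041ff91926
  after D2: wrote 6B at 0x0b = e3abb1ef06ba
  after D3: wrote 8B at 0x25 = b9e3abb1ef06ba7e
  after D4: wrote 2B at 0x0f = ef06
query mem[0x0c]=0xab, mem[0x29]=0xef, mem[0x0d]=0xb1, mem[0x1e]=0xb1

MEM[0x0c,0x29,0x0d,0x1e] = ab ef b1 b1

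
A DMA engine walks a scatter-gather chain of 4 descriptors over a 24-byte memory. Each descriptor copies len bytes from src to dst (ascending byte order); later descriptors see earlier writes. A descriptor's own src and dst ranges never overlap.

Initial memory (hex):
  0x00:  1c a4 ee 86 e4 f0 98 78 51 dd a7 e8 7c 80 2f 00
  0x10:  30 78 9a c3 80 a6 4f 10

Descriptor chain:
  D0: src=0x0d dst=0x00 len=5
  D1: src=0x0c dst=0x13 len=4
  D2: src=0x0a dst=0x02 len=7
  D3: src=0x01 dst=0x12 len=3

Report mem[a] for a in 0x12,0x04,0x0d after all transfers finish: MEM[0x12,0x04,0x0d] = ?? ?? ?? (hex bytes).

MEM[0x12,0x04,0x0d] = 2f 7c 80

#0 dst[0x00+5] := {0x80,0x2f,0x00,0x30,0x78}
#1 dst[0x13+4] := {0x7c,0x80,0x2f,0x00}
#2 dst[0x02+7] := {0xa7,0xe8,0x7c,0x80,0x2f,0x00,0x30}
#3 dst[0x12+3] := {0x2f,0xa7,0xe8}
query mem[0x12]=0x2f, mem[0x04]=0x7c, mem[0x0d]=0x80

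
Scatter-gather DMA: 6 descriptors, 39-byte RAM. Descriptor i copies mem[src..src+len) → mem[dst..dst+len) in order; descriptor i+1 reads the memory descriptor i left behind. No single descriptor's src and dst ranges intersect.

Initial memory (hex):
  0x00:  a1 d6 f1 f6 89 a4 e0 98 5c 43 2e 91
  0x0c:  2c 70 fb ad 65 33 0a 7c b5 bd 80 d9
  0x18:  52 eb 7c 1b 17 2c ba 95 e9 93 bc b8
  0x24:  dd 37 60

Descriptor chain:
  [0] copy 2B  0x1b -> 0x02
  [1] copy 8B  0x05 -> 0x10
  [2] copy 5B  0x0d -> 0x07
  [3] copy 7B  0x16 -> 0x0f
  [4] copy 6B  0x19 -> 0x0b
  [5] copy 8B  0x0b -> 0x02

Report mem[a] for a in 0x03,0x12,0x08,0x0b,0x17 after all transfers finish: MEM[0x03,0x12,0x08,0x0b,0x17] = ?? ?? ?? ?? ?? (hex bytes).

[0] 0x1b->0x02 len=2 : 1b 17
[1] 0x05->0x10 len=8 : a4 e0 98 5c 43 2e 91 2c
[2] 0x0d->0x07 len=5 : 70 fb ad a4 e0
[3] 0x16->0x0f len=7 : 91 2c 52 eb 7c 1b 17
[4] 0x19->0x0b len=6 : eb 7c 1b 17 2c ba
[5] 0x0b->0x02 len=8 : eb 7c 1b 17 2c ba 52 eb
query mem[0x03]=0x7c, mem[0x12]=0xeb, mem[0x08]=0x52, mem[0x0b]=0xeb, mem[0x17]=0x2c

MEM[0x03,0x12,0x08,0x0b,0x17] = 7c eb 52 eb 2c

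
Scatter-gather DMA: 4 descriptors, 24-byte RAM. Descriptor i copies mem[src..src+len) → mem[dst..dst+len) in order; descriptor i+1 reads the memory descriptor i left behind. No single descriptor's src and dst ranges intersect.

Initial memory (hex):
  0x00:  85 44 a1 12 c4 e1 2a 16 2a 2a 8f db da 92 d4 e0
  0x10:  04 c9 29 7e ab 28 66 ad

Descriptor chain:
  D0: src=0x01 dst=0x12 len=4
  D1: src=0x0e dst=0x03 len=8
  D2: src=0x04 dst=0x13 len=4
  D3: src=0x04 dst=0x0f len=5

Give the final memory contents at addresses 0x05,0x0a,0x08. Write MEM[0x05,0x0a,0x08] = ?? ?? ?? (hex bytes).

  after D0: wrote 4B at 0x12 = 44a112c4
  after D1: wrote 8B at 0x03 = d4e004c944a112c4
  after D2: wrote 4B at 0x13 = e004c944
  after D3: wrote 5B at 0x0f = e004c944a1
query mem[0x05]=0x04, mem[0x0a]=0xc4, mem[0x08]=0xa1

MEM[0x05,0x0a,0x08] = 04 c4 a1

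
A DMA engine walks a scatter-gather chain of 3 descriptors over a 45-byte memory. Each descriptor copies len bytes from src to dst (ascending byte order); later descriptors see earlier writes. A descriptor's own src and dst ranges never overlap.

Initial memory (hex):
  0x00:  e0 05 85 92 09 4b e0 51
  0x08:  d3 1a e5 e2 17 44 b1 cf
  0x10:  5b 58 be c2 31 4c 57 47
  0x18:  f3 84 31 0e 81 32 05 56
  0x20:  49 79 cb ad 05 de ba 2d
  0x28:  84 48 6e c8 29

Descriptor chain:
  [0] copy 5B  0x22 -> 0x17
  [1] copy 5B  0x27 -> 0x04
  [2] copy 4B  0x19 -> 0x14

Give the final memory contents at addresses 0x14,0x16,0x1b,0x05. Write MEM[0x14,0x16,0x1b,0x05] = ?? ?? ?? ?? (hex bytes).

#0 dst[0x17+5] := {0xcb,0xad,0x05,0xde,0xba}
#1 dst[0x04+5] := {0x2d,0x84,0x48,0x6e,0xc8}
#2 dst[0x14+4] := {0x05,0xde,0xba,0x81}
query mem[0x14]=0x05, mem[0x16]=0xba, mem[0x1b]=0xba, mem[0x05]=0x84

MEM[0x14,0x16,0x1b,0x05] = 05 ba ba 84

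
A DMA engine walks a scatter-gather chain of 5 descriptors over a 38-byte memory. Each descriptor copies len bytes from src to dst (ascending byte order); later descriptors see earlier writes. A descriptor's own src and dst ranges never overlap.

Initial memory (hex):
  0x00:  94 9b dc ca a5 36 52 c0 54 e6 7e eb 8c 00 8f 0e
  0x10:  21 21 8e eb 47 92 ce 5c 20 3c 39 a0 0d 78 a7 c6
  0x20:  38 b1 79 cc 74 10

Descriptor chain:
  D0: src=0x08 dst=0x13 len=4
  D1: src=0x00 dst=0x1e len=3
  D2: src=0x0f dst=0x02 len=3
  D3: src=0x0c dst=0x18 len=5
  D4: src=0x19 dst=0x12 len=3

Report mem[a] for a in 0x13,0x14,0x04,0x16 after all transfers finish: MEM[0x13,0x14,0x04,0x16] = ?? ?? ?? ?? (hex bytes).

MEM[0x13,0x14,0x04,0x16] = 8f 0e 21 eb

  after D0: wrote 4B at 0x13 = 54e67eeb
  after D1: wrote 3B at 0x1e = 949bdc
  after D2: wrote 3B at 0x02 = 0e2121
  after D3: wrote 5B at 0x18 = 8c008f0e21
  after D4: wrote 3B at 0x12 = 008f0e
query mem[0x13]=0x8f, mem[0x14]=0x0e, mem[0x04]=0x21, mem[0x16]=0xeb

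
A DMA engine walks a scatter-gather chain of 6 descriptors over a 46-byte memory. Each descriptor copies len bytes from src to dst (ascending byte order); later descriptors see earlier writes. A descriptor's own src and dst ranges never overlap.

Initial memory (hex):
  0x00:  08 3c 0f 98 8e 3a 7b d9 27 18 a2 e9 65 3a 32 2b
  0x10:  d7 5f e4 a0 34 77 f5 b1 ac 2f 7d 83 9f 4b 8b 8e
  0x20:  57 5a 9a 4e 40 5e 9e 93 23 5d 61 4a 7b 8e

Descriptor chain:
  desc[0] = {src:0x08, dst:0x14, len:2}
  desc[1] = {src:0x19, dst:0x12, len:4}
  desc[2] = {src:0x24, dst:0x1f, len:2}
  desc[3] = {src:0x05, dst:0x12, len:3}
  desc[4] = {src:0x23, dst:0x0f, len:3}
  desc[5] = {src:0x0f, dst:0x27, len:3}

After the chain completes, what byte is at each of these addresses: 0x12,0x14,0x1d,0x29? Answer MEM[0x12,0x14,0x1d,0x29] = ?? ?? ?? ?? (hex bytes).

#0 dst[0x14+2] := {0x27,0x18}
#1 dst[0x12+4] := {0x2f,0x7d,0x83,0x9f}
#2 dst[0x1f+2] := {0x40,0x5e}
#3 dst[0x12+3] := {0x3a,0x7b,0xd9}
#4 dst[0x0f+3] := {0x4e,0x40,0x5e}
#5 dst[0x27+3] := {0x4e,0x40,0x5e}
query mem[0x12]=0x3a, mem[0x14]=0xd9, mem[0x1d]=0x4b, mem[0x29]=0x5e

MEM[0x12,0x14,0x1d,0x29] = 3a d9 4b 5e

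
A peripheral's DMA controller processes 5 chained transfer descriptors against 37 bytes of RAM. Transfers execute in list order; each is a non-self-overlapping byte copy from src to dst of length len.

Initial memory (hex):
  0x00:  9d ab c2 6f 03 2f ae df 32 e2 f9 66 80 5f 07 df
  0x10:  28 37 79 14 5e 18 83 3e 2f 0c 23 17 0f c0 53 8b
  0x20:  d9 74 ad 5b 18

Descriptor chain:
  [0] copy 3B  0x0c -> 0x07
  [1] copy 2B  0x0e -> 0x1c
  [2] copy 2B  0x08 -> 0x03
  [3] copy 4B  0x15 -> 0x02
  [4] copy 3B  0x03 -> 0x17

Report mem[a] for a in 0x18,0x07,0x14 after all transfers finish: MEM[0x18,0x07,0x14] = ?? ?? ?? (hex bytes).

MEM[0x18,0x07,0x14] = 3e 80 5e

D0: mem[0x07..0x09] <- [80 5f 07]
D1: mem[0x1c..0x1d] <- [07 df]
D2: mem[0x03..0x04] <- [5f 07]
D3: mem[0x02..0x05] <- [18 83 3e 2f]
D4: mem[0x17..0x19] <- [83 3e 2f]
query mem[0x18]=0x3e, mem[0x07]=0x80, mem[0x14]=0x5e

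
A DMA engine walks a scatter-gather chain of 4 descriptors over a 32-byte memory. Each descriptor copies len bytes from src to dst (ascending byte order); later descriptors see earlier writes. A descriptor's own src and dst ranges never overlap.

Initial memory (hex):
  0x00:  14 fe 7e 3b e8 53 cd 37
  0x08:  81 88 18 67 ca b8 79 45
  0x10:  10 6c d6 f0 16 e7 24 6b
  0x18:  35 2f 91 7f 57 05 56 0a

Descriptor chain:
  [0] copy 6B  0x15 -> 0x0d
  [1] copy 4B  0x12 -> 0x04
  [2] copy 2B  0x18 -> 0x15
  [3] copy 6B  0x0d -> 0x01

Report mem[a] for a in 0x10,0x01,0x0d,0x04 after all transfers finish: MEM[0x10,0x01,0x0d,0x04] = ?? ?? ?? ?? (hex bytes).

MEM[0x10,0x01,0x0d,0x04] = 35 e7 e7 35

  after D0: wrote 6B at 0x0d = e7246b352f91
  after D1: wrote 4B at 0x04 = 91f016e7
  after D2: wrote 2B at 0x15 = 352f
  after D3: wrote 6B at 0x01 = e7246b352f91
query mem[0x10]=0x35, mem[0x01]=0xe7, mem[0x0d]=0xe7, mem[0x04]=0x35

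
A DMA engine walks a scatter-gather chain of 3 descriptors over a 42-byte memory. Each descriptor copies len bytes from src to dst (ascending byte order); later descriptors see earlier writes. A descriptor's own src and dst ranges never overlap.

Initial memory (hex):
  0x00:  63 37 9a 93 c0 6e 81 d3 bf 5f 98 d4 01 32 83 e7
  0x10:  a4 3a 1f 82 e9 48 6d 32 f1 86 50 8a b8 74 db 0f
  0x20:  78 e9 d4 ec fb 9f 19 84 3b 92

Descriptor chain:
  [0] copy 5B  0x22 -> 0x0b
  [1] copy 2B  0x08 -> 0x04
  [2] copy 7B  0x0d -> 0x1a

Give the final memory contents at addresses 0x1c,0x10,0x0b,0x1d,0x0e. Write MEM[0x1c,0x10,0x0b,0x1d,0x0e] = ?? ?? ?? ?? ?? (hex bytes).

#0 dst[0x0b+5] := {0xd4,0xec,0xfb,0x9f,0x19}
#1 dst[0x04+2] := {0xbf,0x5f}
#2 dst[0x1a+7] := {0xfb,0x9f,0x19,0xa4,0x3a,0x1f,0x82}
query mem[0x1c]=0x19, mem[0x10]=0xa4, mem[0x0b]=0xd4, mem[0x1d]=0xa4, mem[0x0e]=0x9f

MEM[0x1c,0x10,0x0b,0x1d,0x0e] = 19 a4 d4 a4 9f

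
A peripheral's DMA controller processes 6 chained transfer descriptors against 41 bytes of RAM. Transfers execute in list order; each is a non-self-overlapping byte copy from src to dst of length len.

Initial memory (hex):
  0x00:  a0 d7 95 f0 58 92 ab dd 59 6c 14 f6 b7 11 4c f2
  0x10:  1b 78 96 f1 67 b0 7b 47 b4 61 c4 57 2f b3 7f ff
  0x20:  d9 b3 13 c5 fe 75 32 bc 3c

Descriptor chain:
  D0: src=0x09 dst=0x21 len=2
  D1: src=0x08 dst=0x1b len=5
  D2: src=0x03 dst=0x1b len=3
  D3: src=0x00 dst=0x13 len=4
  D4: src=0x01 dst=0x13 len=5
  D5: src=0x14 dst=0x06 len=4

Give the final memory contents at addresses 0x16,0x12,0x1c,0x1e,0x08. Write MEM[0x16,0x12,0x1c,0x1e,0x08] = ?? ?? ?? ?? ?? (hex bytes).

  after D0: wrote 2B at 0x21 = 6c14
  after D1: wrote 5B at 0x1b = 596c14f6b7
  after D2: wrote 3B at 0x1b = f05892
  after D3: wrote 4B at 0x13 = a0d795f0
  after D4: wrote 5B at 0x13 = d795f05892
  after D5: wrote 4B at 0x06 = 95f05892
query mem[0x16]=0x58, mem[0x12]=0x96, mem[0x1c]=0x58, mem[0x1e]=0xf6, mem[0x08]=0x58

MEM[0x16,0x12,0x1c,0x1e,0x08] = 58 96 58 f6 58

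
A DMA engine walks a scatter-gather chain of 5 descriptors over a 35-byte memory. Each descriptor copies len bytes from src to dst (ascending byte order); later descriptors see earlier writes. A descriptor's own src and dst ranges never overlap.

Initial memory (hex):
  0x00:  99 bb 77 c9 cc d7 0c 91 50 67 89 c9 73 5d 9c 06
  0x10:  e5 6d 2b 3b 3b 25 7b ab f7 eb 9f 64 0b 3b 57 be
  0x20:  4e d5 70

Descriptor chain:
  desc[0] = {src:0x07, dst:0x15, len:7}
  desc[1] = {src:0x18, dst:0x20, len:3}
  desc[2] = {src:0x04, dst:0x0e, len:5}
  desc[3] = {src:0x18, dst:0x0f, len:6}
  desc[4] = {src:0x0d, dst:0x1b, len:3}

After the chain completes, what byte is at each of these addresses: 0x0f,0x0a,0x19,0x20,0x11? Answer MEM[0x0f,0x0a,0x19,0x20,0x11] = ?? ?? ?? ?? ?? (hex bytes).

D0: mem[0x15..0x1b] <- [91 50 67 89 c9 73 5d]
D1: mem[0x20..0x22] <- [89 c9 73]
D2: mem[0x0e..0x12] <- [cc d7 0c 91 50]
D3: mem[0x0f..0x14] <- [89 c9 73 5d 0b 3b]
D4: mem[0x1b..0x1d] <- [5d cc 89]
query mem[0x0f]=0x89, mem[0x0a]=0x89, mem[0x19]=0xc9, mem[0x20]=0x89, mem[0x11]=0x73

MEM[0x0f,0x0a,0x19,0x20,0x11] = 89 89 c9 89 73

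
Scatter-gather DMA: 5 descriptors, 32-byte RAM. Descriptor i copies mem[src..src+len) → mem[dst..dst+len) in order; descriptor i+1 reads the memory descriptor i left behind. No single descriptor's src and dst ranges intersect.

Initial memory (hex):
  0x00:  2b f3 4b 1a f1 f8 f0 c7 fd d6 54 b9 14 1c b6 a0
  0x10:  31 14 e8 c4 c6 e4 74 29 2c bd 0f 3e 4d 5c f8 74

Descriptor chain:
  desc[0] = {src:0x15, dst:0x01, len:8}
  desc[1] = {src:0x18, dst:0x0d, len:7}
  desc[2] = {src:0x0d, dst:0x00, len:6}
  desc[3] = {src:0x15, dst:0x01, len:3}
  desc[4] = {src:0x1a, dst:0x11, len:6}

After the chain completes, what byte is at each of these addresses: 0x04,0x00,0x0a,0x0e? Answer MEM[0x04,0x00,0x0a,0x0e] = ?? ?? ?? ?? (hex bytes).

MEM[0x04,0x00,0x0a,0x0e] = 4d 2c 54 bd

D0: mem[0x01..0x08] <- [e4 74 29 2c bd 0f 3e 4d]
D1: mem[0x0d..0x13] <- [2c bd 0f 3e 4d 5c f8]
D2: mem[0x00..0x05] <- [2c bd 0f 3e 4d 5c]
D3: mem[0x01..0x03] <- [e4 74 29]
D4: mem[0x11..0x16] <- [0f 3e 4d 5c f8 74]
query mem[0x04]=0x4d, mem[0x00]=0x2c, mem[0x0a]=0x54, mem[0x0e]=0xbd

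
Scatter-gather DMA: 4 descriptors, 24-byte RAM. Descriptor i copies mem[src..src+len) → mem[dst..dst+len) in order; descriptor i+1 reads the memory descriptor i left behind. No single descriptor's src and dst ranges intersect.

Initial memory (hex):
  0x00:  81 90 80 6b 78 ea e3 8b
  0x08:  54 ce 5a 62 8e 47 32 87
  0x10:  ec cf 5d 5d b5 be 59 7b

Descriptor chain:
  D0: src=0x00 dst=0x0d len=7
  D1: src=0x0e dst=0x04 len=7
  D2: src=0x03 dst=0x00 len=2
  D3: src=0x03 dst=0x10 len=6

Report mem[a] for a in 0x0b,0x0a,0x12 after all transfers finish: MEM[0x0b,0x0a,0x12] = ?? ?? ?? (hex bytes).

MEM[0x0b,0x0a,0x12] = 62 b5 80

#0 dst[0x0d+7] := {0x81,0x90,0x80,0x6b,0x78,0xea,0xe3}
#1 dst[0x04+7] := {0x90,0x80,0x6b,0x78,0xea,0xe3,0xb5}
#2 dst[0x00+2] := {0x6b,0x90}
#3 dst[0x10+6] := {0x6b,0x90,0x80,0x6b,0x78,0xea}
query mem[0x0b]=0x62, mem[0x0a]=0xb5, mem[0x12]=0x80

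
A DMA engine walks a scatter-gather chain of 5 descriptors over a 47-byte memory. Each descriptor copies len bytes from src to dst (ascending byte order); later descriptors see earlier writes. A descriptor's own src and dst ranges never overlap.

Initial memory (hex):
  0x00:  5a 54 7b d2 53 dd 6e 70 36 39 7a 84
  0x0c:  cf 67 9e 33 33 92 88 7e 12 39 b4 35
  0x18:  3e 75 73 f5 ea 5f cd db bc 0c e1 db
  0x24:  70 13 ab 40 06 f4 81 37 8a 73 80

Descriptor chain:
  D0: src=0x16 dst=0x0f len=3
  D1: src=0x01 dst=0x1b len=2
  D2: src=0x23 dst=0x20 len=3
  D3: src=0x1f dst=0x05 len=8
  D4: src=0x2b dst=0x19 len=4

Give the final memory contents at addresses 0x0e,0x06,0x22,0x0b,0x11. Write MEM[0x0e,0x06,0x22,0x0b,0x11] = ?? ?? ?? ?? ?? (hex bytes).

MEM[0x0e,0x06,0x22,0x0b,0x11] = 9e db 13 13 3e

[0] 0x16->0x0f len=3 : b4 35 3e
[1] 0x01->0x1b len=2 : 54 7b
[2] 0x23->0x20 len=3 : db 70 13
[3] 0x1f->0x05 len=8 : db db 70 13 db 70 13 ab
[4] 0x2b->0x19 len=4 : 37 8a 73 80
query mem[0x0e]=0x9e, mem[0x06]=0xdb, mem[0x22]=0x13, mem[0x0b]=0x13, mem[0x11]=0x3e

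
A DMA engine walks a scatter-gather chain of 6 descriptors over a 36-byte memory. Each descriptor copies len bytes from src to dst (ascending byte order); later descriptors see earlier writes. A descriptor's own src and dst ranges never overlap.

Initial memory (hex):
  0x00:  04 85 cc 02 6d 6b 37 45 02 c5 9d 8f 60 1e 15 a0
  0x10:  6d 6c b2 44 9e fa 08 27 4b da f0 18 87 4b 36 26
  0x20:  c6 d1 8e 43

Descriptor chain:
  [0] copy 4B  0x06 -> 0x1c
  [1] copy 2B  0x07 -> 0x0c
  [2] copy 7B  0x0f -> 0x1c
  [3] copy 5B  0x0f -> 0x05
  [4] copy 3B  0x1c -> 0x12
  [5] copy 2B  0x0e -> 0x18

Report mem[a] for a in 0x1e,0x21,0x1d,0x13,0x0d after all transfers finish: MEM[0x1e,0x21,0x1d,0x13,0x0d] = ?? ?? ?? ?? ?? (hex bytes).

[0] 0x06->0x1c len=4 : 37 45 02 c5
[1] 0x07->0x0c len=2 : 45 02
[2] 0x0f->0x1c len=7 : a0 6d 6c b2 44 9e fa
[3] 0x0f->0x05 len=5 : a0 6d 6c b2 44
[4] 0x1c->0x12 len=3 : a0 6d 6c
[5] 0x0e->0x18 len=2 : 15 a0
query mem[0x1e]=0x6c, mem[0x21]=0x9e, mem[0x1d]=0x6d, mem[0x13]=0x6d, mem[0x0d]=0x02

MEM[0x1e,0x21,0x1d,0x13,0x0d] = 6c 9e 6d 6d 02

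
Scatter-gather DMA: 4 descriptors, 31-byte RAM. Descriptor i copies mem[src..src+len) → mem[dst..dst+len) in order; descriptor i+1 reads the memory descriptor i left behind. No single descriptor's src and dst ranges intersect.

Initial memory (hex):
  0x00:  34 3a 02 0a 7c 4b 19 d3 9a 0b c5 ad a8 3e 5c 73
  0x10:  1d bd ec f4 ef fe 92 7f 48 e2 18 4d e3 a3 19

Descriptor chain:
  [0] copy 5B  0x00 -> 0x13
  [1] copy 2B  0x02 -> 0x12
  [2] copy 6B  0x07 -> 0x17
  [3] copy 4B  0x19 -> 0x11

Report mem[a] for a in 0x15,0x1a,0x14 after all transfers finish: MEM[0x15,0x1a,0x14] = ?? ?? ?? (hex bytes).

MEM[0x15,0x1a,0x14] = 02 c5 a8

[0] 0x00->0x13 len=5 : 34 3a 02 0a 7c
[1] 0x02->0x12 len=2 : 02 0a
[2] 0x07->0x17 len=6 : d3 9a 0b c5 ad a8
[3] 0x19->0x11 len=4 : 0b c5 ad a8
query mem[0x15]=0x02, mem[0x1a]=0xc5, mem[0x14]=0xa8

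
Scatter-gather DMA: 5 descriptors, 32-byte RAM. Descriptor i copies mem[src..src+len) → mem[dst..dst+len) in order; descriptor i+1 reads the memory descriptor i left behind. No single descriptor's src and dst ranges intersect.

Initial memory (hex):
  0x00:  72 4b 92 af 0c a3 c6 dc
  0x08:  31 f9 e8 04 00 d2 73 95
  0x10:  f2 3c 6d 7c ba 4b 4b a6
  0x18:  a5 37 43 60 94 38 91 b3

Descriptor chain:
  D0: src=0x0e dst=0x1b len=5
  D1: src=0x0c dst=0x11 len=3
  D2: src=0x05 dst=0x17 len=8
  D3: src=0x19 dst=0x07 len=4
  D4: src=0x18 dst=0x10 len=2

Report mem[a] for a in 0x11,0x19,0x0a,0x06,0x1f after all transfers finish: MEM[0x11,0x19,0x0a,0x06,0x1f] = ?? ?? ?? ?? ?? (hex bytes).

D0: mem[0x1b..0x1f] <- [73 95 f2 3c 6d]
D1: mem[0x11..0x13] <- [00 d2 73]
D2: mem[0x17..0x1e] <- [a3 c6 dc 31 f9 e8 04 00]
D3: mem[0x07..0x0a] <- [dc 31 f9 e8]
D4: mem[0x10..0x11] <- [c6 dc]
query mem[0x11]=0xdc, mem[0x19]=0xdc, mem[0x0a]=0xe8, mem[0x06]=0xc6, mem[0x1f]=0x6d

MEM[0x11,0x19,0x0a,0x06,0x1f] = dc dc e8 c6 6d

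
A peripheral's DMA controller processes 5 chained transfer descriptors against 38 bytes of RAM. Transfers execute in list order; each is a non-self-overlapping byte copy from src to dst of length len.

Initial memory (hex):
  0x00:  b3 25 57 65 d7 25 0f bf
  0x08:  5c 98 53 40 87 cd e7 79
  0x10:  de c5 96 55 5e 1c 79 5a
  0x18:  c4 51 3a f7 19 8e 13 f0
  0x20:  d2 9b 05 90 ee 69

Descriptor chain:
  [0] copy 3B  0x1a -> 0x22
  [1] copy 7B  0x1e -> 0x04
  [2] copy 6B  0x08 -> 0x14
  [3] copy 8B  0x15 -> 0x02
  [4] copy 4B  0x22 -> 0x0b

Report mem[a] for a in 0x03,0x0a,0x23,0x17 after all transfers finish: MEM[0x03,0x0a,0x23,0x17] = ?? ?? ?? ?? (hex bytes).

#0 dst[0x22+3] := {0x3a,0xf7,0x19}
#1 dst[0x04+7] := {0x13,0xf0,0xd2,0x9b,0x3a,0xf7,0x19}
#2 dst[0x14+6] := {0x3a,0xf7,0x19,0x40,0x87,0xcd}
#3 dst[0x02+8] := {0xf7,0x19,0x40,0x87,0xcd,0x3a,0xf7,0x19}
#4 dst[0x0b+4] := {0x3a,0xf7,0x19,0x69}
query mem[0x03]=0x19, mem[0x0a]=0x19, mem[0x23]=0xf7, mem[0x17]=0x40

MEM[0x03,0x0a,0x23,0x17] = 19 19 f7 40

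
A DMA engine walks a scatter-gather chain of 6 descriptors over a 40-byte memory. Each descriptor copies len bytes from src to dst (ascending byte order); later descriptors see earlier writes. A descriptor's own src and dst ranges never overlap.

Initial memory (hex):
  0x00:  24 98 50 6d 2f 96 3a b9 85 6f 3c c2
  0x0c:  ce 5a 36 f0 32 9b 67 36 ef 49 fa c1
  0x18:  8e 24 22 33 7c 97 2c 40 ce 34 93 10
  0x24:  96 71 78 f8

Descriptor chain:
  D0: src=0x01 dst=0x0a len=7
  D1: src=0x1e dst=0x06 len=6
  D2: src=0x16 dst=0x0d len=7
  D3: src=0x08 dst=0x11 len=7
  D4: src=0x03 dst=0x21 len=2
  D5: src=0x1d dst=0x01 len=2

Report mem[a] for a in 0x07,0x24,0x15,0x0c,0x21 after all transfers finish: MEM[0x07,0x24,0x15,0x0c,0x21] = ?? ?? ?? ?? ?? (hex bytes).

  after D0: wrote 7B at 0x0a = 98506d2f963ab9
  after D1: wrote 6B at 0x06 = 2c40ce349310
  after D2: wrote 7B at 0x0d = fac18e2422337c
  after D3: wrote 7B at 0x11 = ce3493106dfac1
  after D4: wrote 2B at 0x21 = 6d2f
  after D5: wrote 2B at 0x01 = 972c
query mem[0x07]=0x40, mem[0x24]=0x96, mem[0x15]=0x6d, mem[0x0c]=0x6d, mem[0x21]=0x6d

MEM[0x07,0x24,0x15,0x0c,0x21] = 40 96 6d 6d 6d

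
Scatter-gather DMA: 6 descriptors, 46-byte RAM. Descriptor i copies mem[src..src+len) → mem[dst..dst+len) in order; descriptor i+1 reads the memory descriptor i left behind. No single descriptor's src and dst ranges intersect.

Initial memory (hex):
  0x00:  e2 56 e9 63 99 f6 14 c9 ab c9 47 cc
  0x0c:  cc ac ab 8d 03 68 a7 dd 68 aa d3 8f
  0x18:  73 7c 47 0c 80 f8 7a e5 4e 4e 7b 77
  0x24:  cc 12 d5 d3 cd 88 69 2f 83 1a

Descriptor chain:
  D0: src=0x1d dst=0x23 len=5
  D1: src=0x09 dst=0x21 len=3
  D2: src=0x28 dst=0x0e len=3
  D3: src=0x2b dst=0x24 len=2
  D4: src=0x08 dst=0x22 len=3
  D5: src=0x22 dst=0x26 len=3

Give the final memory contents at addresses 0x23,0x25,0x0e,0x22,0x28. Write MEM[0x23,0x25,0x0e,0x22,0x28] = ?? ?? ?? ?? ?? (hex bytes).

  after D0: wrote 5B at 0x23 = f87ae54e4e
  after D1: wrote 3B at 0x21 = c947cc
  after D2: wrote 3B at 0x0e = cd8869
  after D3: wrote 2B at 0x24 = 2f83
  after D4: wrote 3B at 0x22 = abc947
  after D5: wrote 3B at 0x26 = abc947
query mem[0x23]=0xc9, mem[0x25]=0x83, mem[0x0e]=0xcd, mem[0x22]=0xab, mem[0x28]=0x47

MEM[0x23,0x25,0x0e,0x22,0x28] = c9 83 cd ab 47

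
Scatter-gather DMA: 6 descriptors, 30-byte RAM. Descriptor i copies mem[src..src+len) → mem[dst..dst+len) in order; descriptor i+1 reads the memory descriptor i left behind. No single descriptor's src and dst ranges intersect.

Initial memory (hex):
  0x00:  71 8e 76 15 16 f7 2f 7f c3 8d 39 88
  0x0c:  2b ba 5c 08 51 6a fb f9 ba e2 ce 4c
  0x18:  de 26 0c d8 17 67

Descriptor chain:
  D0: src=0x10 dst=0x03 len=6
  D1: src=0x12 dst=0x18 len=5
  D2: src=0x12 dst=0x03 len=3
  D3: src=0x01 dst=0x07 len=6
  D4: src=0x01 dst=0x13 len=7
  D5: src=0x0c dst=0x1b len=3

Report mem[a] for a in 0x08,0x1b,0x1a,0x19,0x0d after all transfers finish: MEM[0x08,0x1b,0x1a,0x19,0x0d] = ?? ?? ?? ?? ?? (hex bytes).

  after D0: wrote 6B at 0x03 = 516afbf9bae2
  after D1: wrote 5B at 0x18 = fbf9bae2ce
  after D2: wrote 3B at 0x03 = fbf9ba
  after D3: wrote 6B at 0x07 = 8e76fbf9baf9
  after D4: wrote 7B at 0x13 = 8e76fbf9baf98e
  after D5: wrote 3B at 0x1b = f9ba5c
query mem[0x08]=0x76, mem[0x1b]=0xf9, mem[0x1a]=0xba, mem[0x19]=0x8e, mem[0x0d]=0xba

MEM[0x08,0x1b,0x1a,0x19,0x0d] = 76 f9 ba 8e ba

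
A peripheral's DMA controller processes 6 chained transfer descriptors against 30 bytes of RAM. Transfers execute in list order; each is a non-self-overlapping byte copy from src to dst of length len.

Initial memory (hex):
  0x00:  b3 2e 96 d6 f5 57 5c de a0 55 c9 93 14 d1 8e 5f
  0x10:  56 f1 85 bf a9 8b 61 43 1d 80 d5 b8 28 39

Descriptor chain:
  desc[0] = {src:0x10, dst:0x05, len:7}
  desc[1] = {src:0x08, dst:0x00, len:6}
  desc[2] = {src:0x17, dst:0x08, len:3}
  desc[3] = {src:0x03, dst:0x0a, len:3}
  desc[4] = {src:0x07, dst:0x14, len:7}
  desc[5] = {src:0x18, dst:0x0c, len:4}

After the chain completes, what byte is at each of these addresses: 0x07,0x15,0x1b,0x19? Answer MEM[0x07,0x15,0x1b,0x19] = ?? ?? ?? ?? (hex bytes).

[0] 0x10->0x05 len=7 : 56 f1 85 bf a9 8b 61
[1] 0x08->0x00 len=6 : bf a9 8b 61 14 d1
[2] 0x17->0x08 len=3 : 43 1d 80
[3] 0x03->0x0a len=3 : 61 14 d1
[4] 0x07->0x14 len=7 : 85 43 1d 61 14 d1 d1
[5] 0x18->0x0c len=4 : 14 d1 d1 b8
query mem[0x07]=0x85, mem[0x15]=0x43, mem[0x1b]=0xb8, mem[0x19]=0xd1

MEM[0x07,0x15,0x1b,0x19] = 85 43 b8 d1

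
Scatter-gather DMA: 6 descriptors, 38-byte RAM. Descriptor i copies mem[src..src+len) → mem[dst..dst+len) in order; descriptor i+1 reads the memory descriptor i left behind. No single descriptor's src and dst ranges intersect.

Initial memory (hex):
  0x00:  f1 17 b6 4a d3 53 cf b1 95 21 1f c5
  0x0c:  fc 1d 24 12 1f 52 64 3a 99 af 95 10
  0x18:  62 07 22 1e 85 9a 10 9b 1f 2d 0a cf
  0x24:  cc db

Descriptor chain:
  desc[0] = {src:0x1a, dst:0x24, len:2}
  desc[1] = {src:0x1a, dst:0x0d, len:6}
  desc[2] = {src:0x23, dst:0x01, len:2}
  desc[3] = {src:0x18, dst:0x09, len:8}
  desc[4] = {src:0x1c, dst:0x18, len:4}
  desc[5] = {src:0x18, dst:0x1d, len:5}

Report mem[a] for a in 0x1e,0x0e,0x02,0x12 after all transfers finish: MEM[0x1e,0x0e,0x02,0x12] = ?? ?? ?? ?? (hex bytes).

MEM[0x1e,0x0e,0x02,0x12] = 9a 9a 22 9b

  after D0: wrote 2B at 0x24 = 221e
  after D1: wrote 6B at 0x0d = 221e859a109b
  after D2: wrote 2B at 0x01 = cf22
  after D3: wrote 8B at 0x09 = 6207221e859a109b
  after D4: wrote 4B at 0x18 = 859a109b
  after D5: wrote 5B at 0x1d = 859a109b85
query mem[0x1e]=0x9a, mem[0x0e]=0x9a, mem[0x02]=0x22, mem[0x12]=0x9b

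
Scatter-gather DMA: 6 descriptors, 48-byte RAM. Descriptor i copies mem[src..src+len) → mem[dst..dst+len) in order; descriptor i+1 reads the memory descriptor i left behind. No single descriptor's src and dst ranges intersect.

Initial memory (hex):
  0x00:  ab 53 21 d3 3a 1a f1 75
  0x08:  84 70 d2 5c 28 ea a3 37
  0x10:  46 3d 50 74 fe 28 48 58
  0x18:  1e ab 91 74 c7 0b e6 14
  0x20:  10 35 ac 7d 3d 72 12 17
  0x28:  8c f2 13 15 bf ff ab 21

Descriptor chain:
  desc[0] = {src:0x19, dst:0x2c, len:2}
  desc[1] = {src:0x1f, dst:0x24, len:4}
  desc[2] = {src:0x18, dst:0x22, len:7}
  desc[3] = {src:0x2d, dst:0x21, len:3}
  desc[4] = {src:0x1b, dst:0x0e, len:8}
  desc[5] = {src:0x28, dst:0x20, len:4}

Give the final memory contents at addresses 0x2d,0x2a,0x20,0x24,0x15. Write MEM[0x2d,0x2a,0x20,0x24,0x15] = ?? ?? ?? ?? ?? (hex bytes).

MEM[0x2d,0x2a,0x20,0x24,0x15] = 91 13 e6 91 ab

  after D0: wrote 2B at 0x2c = ab91
  after D1: wrote 4B at 0x24 = 141035ac
  after D2: wrote 7B at 0x22 = 1eab9174c70be6
  after D3: wrote 3B at 0x21 = 91ab21
  after D4: wrote 8B at 0x0e = 74c70be6141091ab
  after D5: wrote 4B at 0x20 = e6f21315
query mem[0x2d]=0x91, mem[0x2a]=0x13, mem[0x20]=0xe6, mem[0x24]=0x91, mem[0x15]=0xab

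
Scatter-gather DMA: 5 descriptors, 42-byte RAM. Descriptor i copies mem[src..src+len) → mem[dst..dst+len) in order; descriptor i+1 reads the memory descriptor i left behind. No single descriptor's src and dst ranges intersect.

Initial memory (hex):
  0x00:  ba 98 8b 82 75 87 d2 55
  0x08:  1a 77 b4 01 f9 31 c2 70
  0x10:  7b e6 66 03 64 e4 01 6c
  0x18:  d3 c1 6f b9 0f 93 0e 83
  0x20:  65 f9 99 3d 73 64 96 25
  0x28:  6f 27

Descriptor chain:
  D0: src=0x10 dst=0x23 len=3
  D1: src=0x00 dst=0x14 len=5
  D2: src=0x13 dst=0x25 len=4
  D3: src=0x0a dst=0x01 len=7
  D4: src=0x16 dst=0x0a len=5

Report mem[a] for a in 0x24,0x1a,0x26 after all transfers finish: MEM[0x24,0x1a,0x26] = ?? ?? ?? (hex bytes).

MEM[0x24,0x1a,0x26] = e6 6f ba

#0 dst[0x23+3] := {0x7b,0xe6,0x66}
#1 dst[0x14+5] := {0xba,0x98,0x8b,0x82,0x75}
#2 dst[0x25+4] := {0x03,0xba,0x98,0x8b}
#3 dst[0x01+7] := {0xb4,0x01,0xf9,0x31,0xc2,0x70,0x7b}
#4 dst[0x0a+5] := {0x8b,0x82,0x75,0xc1,0x6f}
query mem[0x24]=0xe6, mem[0x1a]=0x6f, mem[0x26]=0xba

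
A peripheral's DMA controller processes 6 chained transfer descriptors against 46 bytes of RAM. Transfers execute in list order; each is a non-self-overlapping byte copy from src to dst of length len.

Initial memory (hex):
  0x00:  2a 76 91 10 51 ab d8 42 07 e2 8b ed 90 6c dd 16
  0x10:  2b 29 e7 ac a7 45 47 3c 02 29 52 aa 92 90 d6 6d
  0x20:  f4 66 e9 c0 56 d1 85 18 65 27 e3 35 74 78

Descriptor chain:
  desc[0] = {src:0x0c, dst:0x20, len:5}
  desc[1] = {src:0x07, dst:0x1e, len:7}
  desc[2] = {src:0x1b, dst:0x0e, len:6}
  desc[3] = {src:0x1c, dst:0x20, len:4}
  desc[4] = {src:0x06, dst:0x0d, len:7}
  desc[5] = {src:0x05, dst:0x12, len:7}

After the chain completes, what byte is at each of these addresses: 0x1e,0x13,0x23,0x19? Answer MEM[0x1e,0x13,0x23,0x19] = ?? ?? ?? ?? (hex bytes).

MEM[0x1e,0x13,0x23,0x19] = 42 d8 07 29

  after D0: wrote 5B at 0x20 = 906cdd162b
  after D1: wrote 7B at 0x1e = 4207e28bed906c
  after D2: wrote 6B at 0x0e = aa92904207e2
  after D3: wrote 4B at 0x20 = 92904207
  after D4: wrote 7B at 0x0d = d84207e28bed90
  after D5: wrote 7B at 0x12 = abd84207e28bed
query mem[0x1e]=0x42, mem[0x13]=0xd8, mem[0x23]=0x07, mem[0x19]=0x29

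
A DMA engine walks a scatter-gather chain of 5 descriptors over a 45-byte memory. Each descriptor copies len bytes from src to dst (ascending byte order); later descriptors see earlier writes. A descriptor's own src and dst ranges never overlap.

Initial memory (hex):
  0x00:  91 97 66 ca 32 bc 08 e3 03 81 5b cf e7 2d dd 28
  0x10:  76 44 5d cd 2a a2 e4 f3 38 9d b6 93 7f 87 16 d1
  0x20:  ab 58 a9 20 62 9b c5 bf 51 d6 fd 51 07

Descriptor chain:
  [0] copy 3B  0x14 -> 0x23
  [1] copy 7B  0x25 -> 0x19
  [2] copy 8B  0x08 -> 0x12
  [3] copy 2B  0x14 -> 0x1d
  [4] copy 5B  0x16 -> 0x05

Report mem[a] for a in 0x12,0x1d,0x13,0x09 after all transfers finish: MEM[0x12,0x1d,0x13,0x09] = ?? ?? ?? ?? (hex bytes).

D0: mem[0x23..0x25] <- [2a a2 e4]
D1: mem[0x19..0x1f] <- [e4 c5 bf 51 d6 fd 51]
D2: mem[0x12..0x19] <- [03 81 5b cf e7 2d dd 28]
D3: mem[0x1d..0x1e] <- [5b cf]
D4: mem[0x05..0x09] <- [e7 2d dd 28 c5]
query mem[0x12]=0x03, mem[0x1d]=0x5b, mem[0x13]=0x81, mem[0x09]=0xc5

MEM[0x12,0x1d,0x13,0x09] = 03 5b 81 c5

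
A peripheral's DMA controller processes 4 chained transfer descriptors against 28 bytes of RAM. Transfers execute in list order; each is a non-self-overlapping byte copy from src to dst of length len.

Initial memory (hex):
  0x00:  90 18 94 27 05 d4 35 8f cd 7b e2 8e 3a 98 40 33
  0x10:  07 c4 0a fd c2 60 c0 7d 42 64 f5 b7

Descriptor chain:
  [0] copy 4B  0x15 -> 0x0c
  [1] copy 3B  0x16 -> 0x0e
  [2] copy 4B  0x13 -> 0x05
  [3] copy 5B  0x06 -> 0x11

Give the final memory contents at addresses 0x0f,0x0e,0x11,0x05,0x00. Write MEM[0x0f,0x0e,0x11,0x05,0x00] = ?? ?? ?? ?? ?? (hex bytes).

MEM[0x0f,0x0e,0x11,0x05,0x00] = 7d c0 c2 fd 90

#0 dst[0x0c+4] := {0x60,0xc0,0x7d,0x42}
#1 dst[0x0e+3] := {0xc0,0x7d,0x42}
#2 dst[0x05+4] := {0xfd,0xc2,0x60,0xc0}
#3 dst[0x11+5] := {0xc2,0x60,0xc0,0x7b,0xe2}
query mem[0x0f]=0x7d, mem[0x0e]=0xc0, mem[0x11]=0xc2, mem[0x05]=0xfd, mem[0x00]=0x90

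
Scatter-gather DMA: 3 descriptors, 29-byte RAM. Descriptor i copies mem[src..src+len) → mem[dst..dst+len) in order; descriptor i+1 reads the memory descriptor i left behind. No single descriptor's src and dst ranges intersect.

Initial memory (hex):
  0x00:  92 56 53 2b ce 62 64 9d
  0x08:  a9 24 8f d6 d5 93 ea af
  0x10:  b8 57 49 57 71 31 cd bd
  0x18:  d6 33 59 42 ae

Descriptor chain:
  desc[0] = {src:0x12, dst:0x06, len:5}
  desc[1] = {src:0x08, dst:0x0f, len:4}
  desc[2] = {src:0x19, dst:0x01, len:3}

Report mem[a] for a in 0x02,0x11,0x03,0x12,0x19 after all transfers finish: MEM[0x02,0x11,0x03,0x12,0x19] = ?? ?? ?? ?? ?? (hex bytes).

MEM[0x02,0x11,0x03,0x12,0x19] = 59 cd 42 d6 33

  after D0: wrote 5B at 0x06 = 49577131cd
  after D1: wrote 4B at 0x0f = 7131cdd6
  after D2: wrote 3B at 0x01 = 335942
query mem[0x02]=0x59, mem[0x11]=0xcd, mem[0x03]=0x42, mem[0x12]=0xd6, mem[0x19]=0x33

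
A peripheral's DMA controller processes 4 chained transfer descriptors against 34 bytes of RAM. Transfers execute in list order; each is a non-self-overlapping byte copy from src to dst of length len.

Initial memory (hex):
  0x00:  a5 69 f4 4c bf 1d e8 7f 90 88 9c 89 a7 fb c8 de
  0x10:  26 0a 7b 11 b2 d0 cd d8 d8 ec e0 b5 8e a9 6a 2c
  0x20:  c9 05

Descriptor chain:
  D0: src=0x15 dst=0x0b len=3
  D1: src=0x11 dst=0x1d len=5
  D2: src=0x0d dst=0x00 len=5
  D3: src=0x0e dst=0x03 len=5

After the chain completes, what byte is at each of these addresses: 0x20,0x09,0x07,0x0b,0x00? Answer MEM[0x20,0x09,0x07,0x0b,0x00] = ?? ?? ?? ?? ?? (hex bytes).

MEM[0x20,0x09,0x07,0x0b,0x00] = b2 88 7b d0 d8

#0 dst[0x0b+3] := {0xd0,0xcd,0xd8}
#1 dst[0x1d+5] := {0x0a,0x7b,0x11,0xb2,0xd0}
#2 dst[0x00+5] := {0xd8,0xc8,0xde,0x26,0x0a}
#3 dst[0x03+5] := {0xc8,0xde,0x26,0x0a,0x7b}
query mem[0x20]=0xb2, mem[0x09]=0x88, mem[0x07]=0x7b, mem[0x0b]=0xd0, mem[0x00]=0xd8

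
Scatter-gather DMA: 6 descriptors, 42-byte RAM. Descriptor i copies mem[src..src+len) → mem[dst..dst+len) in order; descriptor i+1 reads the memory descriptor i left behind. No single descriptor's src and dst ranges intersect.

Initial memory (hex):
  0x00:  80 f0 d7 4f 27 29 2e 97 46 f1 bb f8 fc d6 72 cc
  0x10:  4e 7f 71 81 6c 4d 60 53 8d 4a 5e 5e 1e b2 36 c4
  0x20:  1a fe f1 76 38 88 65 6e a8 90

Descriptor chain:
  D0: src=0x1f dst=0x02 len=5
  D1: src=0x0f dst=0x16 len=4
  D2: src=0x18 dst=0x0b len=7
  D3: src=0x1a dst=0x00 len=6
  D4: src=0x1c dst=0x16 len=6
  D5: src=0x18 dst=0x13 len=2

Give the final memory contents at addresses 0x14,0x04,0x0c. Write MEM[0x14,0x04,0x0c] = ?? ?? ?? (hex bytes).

#0 dst[0x02+5] := {0xc4,0x1a,0xfe,0xf1,0x76}
#1 dst[0x16+4] := {0xcc,0x4e,0x7f,0x71}
#2 dst[0x0b+7] := {0x7f,0x71,0x5e,0x5e,0x1e,0xb2,0x36}
#3 dst[0x00+6] := {0x5e,0x5e,0x1e,0xb2,0x36,0xc4}
#4 dst[0x16+6] := {0x1e,0xb2,0x36,0xc4,0x1a,0xfe}
#5 dst[0x13+2] := {0x36,0xc4}
query mem[0x14]=0xc4, mem[0x04]=0x36, mem[0x0c]=0x71

MEM[0x14,0x04,0x0c] = c4 36 71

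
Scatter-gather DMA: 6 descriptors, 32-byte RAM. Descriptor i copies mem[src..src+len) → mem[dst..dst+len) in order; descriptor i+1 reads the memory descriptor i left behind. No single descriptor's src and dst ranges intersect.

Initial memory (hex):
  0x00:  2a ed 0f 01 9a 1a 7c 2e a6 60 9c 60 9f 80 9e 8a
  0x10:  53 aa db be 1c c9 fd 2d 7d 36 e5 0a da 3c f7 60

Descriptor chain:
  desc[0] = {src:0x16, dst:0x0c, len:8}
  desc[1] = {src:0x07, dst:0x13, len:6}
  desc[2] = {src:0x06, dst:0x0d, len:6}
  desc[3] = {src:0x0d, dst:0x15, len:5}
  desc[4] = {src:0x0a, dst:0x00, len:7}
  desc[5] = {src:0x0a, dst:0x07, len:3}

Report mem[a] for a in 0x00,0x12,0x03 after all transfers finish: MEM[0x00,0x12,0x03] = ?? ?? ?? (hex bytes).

#0 dst[0x0c+8] := {0xfd,0x2d,0x7d,0x36,0xe5,0x0a,0xda,0x3c}
#1 dst[0x13+6] := {0x2e,0xa6,0x60,0x9c,0x60,0xfd}
#2 dst[0x0d+6] := {0x7c,0x2e,0xa6,0x60,0x9c,0x60}
#3 dst[0x15+5] := {0x7c,0x2e,0xa6,0x60,0x9c}
#4 dst[0x00+7] := {0x9c,0x60,0xfd,0x7c,0x2e,0xa6,0x60}
#5 dst[0x07+3] := {0x9c,0x60,0xfd}
query mem[0x00]=0x9c, mem[0x12]=0x60, mem[0x03]=0x7c

MEM[0x00,0x12,0x03] = 9c 60 7c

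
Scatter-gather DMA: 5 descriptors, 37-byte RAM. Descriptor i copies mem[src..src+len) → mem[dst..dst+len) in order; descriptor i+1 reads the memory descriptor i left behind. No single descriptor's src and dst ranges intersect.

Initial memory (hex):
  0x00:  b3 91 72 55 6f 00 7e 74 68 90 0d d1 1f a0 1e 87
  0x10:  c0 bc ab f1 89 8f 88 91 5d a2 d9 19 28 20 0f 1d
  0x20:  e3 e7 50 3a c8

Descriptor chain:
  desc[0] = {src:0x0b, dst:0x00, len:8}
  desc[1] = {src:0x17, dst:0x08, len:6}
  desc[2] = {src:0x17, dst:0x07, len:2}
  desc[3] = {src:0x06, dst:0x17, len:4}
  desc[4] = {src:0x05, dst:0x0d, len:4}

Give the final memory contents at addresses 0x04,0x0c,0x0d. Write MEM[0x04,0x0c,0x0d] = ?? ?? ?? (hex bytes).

  after D0: wrote 8B at 0x00 = d11fa01e87c0bcab
  after D1: wrote 6B at 0x08 = 915da2d91928
  after D2: wrote 2B at 0x07 = 915d
  after D3: wrote 4B at 0x17 = bc915d5d
  after D4: wrote 4B at 0x0d = c0bc915d
query mem[0x04]=0x87, mem[0x0c]=0x19, mem[0x0d]=0xc0

MEM[0x04,0x0c,0x0d] = 87 19 c0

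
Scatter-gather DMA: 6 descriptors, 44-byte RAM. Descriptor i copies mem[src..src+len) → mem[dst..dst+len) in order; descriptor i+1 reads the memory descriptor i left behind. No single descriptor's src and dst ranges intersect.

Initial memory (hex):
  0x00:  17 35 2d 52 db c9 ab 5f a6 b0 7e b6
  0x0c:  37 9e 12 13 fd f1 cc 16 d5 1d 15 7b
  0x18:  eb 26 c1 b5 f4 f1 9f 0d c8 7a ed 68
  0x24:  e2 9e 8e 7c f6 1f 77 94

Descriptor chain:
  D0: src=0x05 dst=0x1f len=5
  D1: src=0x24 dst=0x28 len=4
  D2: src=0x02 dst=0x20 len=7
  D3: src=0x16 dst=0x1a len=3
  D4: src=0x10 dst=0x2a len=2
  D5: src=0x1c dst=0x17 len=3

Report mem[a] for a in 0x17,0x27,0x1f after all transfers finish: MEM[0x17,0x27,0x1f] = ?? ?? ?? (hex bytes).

D0: mem[0x1f..0x23] <- [c9 ab 5f a6 b0]
D1: mem[0x28..0x2b] <- [e2 9e 8e 7c]
D2: mem[0x20..0x26] <- [2d 52 db c9 ab 5f a6]
D3: mem[0x1a..0x1c] <- [15 7b eb]
D4: mem[0x2a..0x2b] <- [fd f1]
D5: mem[0x17..0x19] <- [eb f1 9f]
query mem[0x17]=0xeb, mem[0x27]=0x7c, mem[0x1f]=0xc9

MEM[0x17,0x27,0x1f] = eb 7c c9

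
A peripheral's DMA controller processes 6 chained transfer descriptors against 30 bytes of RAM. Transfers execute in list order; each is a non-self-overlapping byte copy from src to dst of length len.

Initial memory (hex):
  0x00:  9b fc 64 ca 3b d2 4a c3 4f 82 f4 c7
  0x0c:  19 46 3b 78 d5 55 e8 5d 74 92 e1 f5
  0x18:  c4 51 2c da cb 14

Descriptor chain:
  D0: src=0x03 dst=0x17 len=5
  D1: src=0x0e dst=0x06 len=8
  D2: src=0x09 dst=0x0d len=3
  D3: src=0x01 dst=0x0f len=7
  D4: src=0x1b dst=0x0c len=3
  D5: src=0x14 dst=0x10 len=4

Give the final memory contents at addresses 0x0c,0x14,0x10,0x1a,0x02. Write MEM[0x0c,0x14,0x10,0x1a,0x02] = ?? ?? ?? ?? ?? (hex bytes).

  after D0: wrote 5B at 0x17 = ca3bd24ac3
  after D1: wrote 8B at 0x06 = 3b78d555e85d7492
  after D2: wrote 3B at 0x0d = 55e85d
  after D3: wrote 7B at 0x0f = fc64ca3bd23b78
  after D4: wrote 3B at 0x0c = c3cb14
  after D5: wrote 4B at 0x10 = 3b78e1ca
query mem[0x0c]=0xc3, mem[0x14]=0x3b, mem[0x10]=0x3b, mem[0x1a]=0x4a, mem[0x02]=0x64

MEM[0x0c,0x14,0x10,0x1a,0x02] = c3 3b 3b 4a 64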